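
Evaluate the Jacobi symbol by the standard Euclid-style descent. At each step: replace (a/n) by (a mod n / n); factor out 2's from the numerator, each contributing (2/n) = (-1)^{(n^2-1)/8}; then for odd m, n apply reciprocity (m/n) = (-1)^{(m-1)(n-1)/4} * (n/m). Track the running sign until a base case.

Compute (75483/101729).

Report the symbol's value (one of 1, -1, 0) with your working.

reciprocity: (75483/101729) = +1·(101729/75483) since 75483 mod 4 = 3, 101729 mod 4 = 1; sign now +1
(101729/75483) = (26246/75483)   [reduce mod 75483]
26246 = 2^1·13123; (2/75483) = -1 since 75483 mod 8 = 3, so (26246/75483) = (-1)^1·(13123/75483); sign now -1
reciprocity: (13123/75483) = -1·(75483/13123) since 13123 mod 4 = 3, 75483 mod 4 = 3; sign now +1
(75483/13123) = (9868/13123)   [reduce mod 13123]
9868 = 2^2·2467; (2/13123) = -1 since 13123 mod 8 = 3, so (9868/13123) = (-1)^2·(2467/13123); sign now +1
reciprocity: (2467/13123) = -1·(13123/2467) since 2467 mod 4 = 3, 13123 mod 4 = 3; sign now -1
(13123/2467) = (788/2467)   [reduce mod 2467]
788 = 2^2·197; (2/2467) = -1 since 2467 mod 8 = 3, so (788/2467) = (-1)^2·(197/2467); sign now -1
reciprocity: (197/2467) = +1·(2467/197) since 197 mod 4 = 1, 2467 mod 4 = 3; sign now -1
(2467/197) = (103/197)   [reduce mod 197]
reciprocity: (103/197) = +1·(197/103) since 103 mod 4 = 3, 197 mod 4 = 1; sign now -1
(197/103) = (94/103)   [reduce mod 103]
94 = 2^1·47; (2/103) = +1 since 103 mod 8 = 7, so (94/103) = (+1)^1·(47/103); sign now -1
reciprocity: (47/103) = -1·(103/47) since 47 mod 4 = 3, 103 mod 4 = 3; sign now +1
(103/47) = (9/47)   [reduce mod 47]
reciprocity: (9/47) = +1·(47/9) since 9 mod 4 = 1, 47 mod 4 = 3; sign now +1
(47/9) = (2/9)   [reduce mod 9]
2 = 2^1·1; (2/9) = +1 since 9 mod 8 = 1, so (2/9) = (+1)^1·(1/9); sign now +1
(1/9) = 1; final value = sign = +1

1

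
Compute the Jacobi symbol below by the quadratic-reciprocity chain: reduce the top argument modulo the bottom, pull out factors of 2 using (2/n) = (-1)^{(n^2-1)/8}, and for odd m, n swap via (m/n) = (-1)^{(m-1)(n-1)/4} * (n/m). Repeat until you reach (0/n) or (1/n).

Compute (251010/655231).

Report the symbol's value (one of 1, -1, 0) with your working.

-1

factor out 2^1: 251010 = 2^1·125505; with 655231 mod 8 = 7, (2/655231) = +1; sign now +1; continue with (125505/655231)
flip (125505/655231) -> (655231/125505): both odd, 125505 mod 4 = 1, 655231 mod 4 = 3, so the flip contributes +1; sign now +1
(655231/125505): 655231 mod 125505 = 27706, so (655231/125505) = (27706/125505)
factor out 2^1: 27706 = 2^1·13853; with 125505 mod 8 = 1, (2/125505) = +1; sign now +1; continue with (13853/125505)
flip (13853/125505) -> (125505/13853): both odd, 13853 mod 4 = 1, 125505 mod 4 = 1, so the flip contributes +1; sign now +1
(125505/13853): 125505 mod 13853 = 828, so (125505/13853) = (828/13853)
factor out 2^2: 828 = 2^2·207; with 13853 mod 8 = 5, (2/13853) = -1; sign now +1; continue with (207/13853)
flip (207/13853) -> (13853/207): both odd, 207 mod 4 = 3, 13853 mod 4 = 1, so the flip contributes +1; sign now +1
(13853/207): 13853 mod 207 = 191, so (13853/207) = (191/207)
flip (191/207) -> (207/191): both odd, 191 mod 4 = 3, 207 mod 4 = 3, so the flip contributes -1; sign now -1
(207/191): 207 mod 191 = 16, so (207/191) = (16/191)
factor out 2^4: 16 = 2^4·1; with 191 mod 8 = 7, (2/191) = +1; sign now -1; continue with (1/191)
reached (1/191) = 1, so the symbol is -1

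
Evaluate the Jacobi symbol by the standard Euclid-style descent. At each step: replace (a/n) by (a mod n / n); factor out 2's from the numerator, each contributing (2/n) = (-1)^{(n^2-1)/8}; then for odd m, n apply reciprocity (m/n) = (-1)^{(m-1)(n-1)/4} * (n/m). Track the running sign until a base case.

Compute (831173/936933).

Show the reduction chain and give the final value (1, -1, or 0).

reciprocity: (831173/936933) = +1·(936933/831173) since 831173 mod 4 = 1, 936933 mod 4 = 1; sign now +1
(936933/831173) = (105760/831173)   [reduce mod 831173]
105760 = 2^5·3305; (2/831173) = -1 since 831173 mod 8 = 5, so (105760/831173) = (-1)^5·(3305/831173); sign now -1
reciprocity: (3305/831173) = +1·(831173/3305) since 3305 mod 4 = 1, 831173 mod 4 = 1; sign now -1
(831173/3305) = (1618/3305)   [reduce mod 3305]
1618 = 2^1·809; (2/3305) = +1 since 3305 mod 8 = 1, so (1618/3305) = (+1)^1·(809/3305); sign now -1
reciprocity: (809/3305) = +1·(3305/809) since 809 mod 4 = 1, 3305 mod 4 = 1; sign now -1
(3305/809) = (69/809)   [reduce mod 809]
reciprocity: (69/809) = +1·(809/69) since 69 mod 4 = 1, 809 mod 4 = 1; sign now -1
(809/69) = (50/69)   [reduce mod 69]
50 = 2^1·25; (2/69) = -1 since 69 mod 8 = 5, so (50/69) = (-1)^1·(25/69); sign now +1
reciprocity: (25/69) = +1·(69/25) since 25 mod 4 = 1, 69 mod 4 = 1; sign now +1
(69/25) = (19/25)   [reduce mod 25]
reciprocity: (19/25) = +1·(25/19) since 19 mod 4 = 3, 25 mod 4 = 1; sign now +1
(25/19) = (6/19)   [reduce mod 19]
6 = 2^1·3; (2/19) = -1 since 19 mod 8 = 3, so (6/19) = (-1)^1·(3/19); sign now -1
reciprocity: (3/19) = -1·(19/3) since 3 mod 4 = 3, 19 mod 4 = 3; sign now +1
(19/3) = (1/3)   [reduce mod 3]
(1/3) = 1; final value = sign = +1

1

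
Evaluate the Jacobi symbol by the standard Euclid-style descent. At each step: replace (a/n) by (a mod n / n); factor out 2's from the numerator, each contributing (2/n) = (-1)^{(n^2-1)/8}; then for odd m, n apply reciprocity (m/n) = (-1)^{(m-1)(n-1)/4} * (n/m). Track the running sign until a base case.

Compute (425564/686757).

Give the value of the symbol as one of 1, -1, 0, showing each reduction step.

-1

425564 = 2^2·106391; (2/686757) = -1 since 686757 mod 8 = 5, so (425564/686757) = (-1)^2·(106391/686757); sign now +1
reciprocity: (106391/686757) = +1·(686757/106391) since 106391 mod 4 = 3, 686757 mod 4 = 1; sign now +1
(686757/106391) = (48411/106391)   [reduce mod 106391]
reciprocity: (48411/106391) = -1·(106391/48411) since 48411 mod 4 = 3, 106391 mod 4 = 3; sign now -1
(106391/48411) = (9569/48411)   [reduce mod 48411]
reciprocity: (9569/48411) = +1·(48411/9569) since 9569 mod 4 = 1, 48411 mod 4 = 3; sign now -1
(48411/9569) = (566/9569)   [reduce mod 9569]
566 = 2^1·283; (2/9569) = +1 since 9569 mod 8 = 1, so (566/9569) = (+1)^1·(283/9569); sign now -1
reciprocity: (283/9569) = +1·(9569/283) since 283 mod 4 = 3, 9569 mod 4 = 1; sign now -1
(9569/283) = (230/283)   [reduce mod 283]
230 = 2^1·115; (2/283) = -1 since 283 mod 8 = 3, so (230/283) = (-1)^1·(115/283); sign now +1
reciprocity: (115/283) = -1·(283/115) since 115 mod 4 = 3, 283 mod 4 = 3; sign now -1
(283/115) = (53/115)   [reduce mod 115]
reciprocity: (53/115) = +1·(115/53) since 53 mod 4 = 1, 115 mod 4 = 3; sign now -1
(115/53) = (9/53)   [reduce mod 53]
reciprocity: (9/53) = +1·(53/9) since 9 mod 4 = 1, 53 mod 4 = 1; sign now -1
(53/9) = (8/9)   [reduce mod 9]
8 = 2^3·1; (2/9) = +1 since 9 mod 8 = 1, so (8/9) = (+1)^3·(1/9); sign now -1
(1/9) = 1; final value = sign = -1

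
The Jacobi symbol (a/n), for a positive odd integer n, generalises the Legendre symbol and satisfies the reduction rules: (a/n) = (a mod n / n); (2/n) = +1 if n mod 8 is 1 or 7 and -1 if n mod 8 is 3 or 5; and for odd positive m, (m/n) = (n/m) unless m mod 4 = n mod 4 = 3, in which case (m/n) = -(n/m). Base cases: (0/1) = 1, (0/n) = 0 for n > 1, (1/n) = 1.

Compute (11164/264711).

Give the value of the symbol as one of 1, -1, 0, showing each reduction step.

factor out 2^2: 11164 = 2^2·2791; with 264711 mod 8 = 7, (2/264711) = +1; sign now +1; continue with (2791/264711)
flip (2791/264711) -> (264711/2791): both odd, 2791 mod 4 = 3, 264711 mod 4 = 3, so the flip contributes -1; sign now -1
(264711/2791): 264711 mod 2791 = 2357, so (264711/2791) = (2357/2791)
flip (2357/2791) -> (2791/2357): both odd, 2357 mod 4 = 1, 2791 mod 4 = 3, so the flip contributes +1; sign now -1
(2791/2357): 2791 mod 2357 = 434, so (2791/2357) = (434/2357)
factor out 2^1: 434 = 2^1·217; with 2357 mod 8 = 5, (2/2357) = -1; sign now +1; continue with (217/2357)
flip (217/2357) -> (2357/217): both odd, 217 mod 4 = 1, 2357 mod 4 = 1, so the flip contributes +1; sign now +1
(2357/217): 2357 mod 217 = 187, so (2357/217) = (187/217)
flip (187/217) -> (217/187): both odd, 187 mod 4 = 3, 217 mod 4 = 1, so the flip contributes +1; sign now +1
(217/187): 217 mod 187 = 30, so (217/187) = (30/187)
factor out 2^1: 30 = 2^1·15; with 187 mod 8 = 3, (2/187) = -1; sign now -1; continue with (15/187)
flip (15/187) -> (187/15): both odd, 15 mod 4 = 3, 187 mod 4 = 3, so the flip contributes -1; sign now +1
(187/15): 187 mod 15 = 7, so (187/15) = (7/15)
flip (7/15) -> (15/7): both odd, 7 mod 4 = 3, 15 mod 4 = 3, so the flip contributes -1; sign now -1
(15/7): 15 mod 7 = 1, so (15/7) = (1/7)
reached (1/7) = 1, so the symbol is -1

-1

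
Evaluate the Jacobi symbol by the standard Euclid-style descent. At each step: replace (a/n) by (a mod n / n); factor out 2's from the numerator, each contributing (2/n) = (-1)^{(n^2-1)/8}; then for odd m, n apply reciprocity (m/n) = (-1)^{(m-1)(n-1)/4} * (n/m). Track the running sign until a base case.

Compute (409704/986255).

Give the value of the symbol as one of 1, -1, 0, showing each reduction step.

factor out 2^3: 409704 = 2^3·51213; with 986255 mod 8 = 7, (2/986255) = +1; sign now +1; continue with (51213/986255)
flip (51213/986255) -> (986255/51213): both odd, 51213 mod 4 = 1, 986255 mod 4 = 3, so the flip contributes +1; sign now +1
(986255/51213): 986255 mod 51213 = 13208, so (986255/51213) = (13208/51213)
factor out 2^3: 13208 = 2^3·1651; with 51213 mod 8 = 5, (2/51213) = -1; sign now -1; continue with (1651/51213)
flip (1651/51213) -> (51213/1651): both odd, 1651 mod 4 = 3, 51213 mod 4 = 1, so the flip contributes +1; sign now -1
(51213/1651): 51213 mod 1651 = 32, so (51213/1651) = (32/1651)
factor out 2^5: 32 = 2^5·1; with 1651 mod 8 = 3, (2/1651) = -1; sign now +1; continue with (1/1651)
reached (1/1651) = 1, so the symbol is +1

1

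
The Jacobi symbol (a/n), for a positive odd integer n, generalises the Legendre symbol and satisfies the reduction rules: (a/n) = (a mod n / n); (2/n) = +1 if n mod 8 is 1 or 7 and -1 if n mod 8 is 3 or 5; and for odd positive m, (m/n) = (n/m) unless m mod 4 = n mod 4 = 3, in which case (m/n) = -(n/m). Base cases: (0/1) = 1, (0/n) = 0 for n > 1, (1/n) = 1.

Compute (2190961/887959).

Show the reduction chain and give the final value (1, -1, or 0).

0

(2190961/887959): 2190961 mod 887959 = 415043, so (2190961/887959) = (415043/887959)
flip (415043/887959) -> (887959/415043): both odd, 415043 mod 4 = 3, 887959 mod 4 = 3, so the flip contributes -1; sign now -1
(887959/415043): 887959 mod 415043 = 57873, so (887959/415043) = (57873/415043)
flip (57873/415043) -> (415043/57873): both odd, 57873 mod 4 = 1, 415043 mod 4 = 3, so the flip contributes +1; sign now -1
(415043/57873): 415043 mod 57873 = 9932, so (415043/57873) = (9932/57873)
factor out 2^2: 9932 = 2^2·2483; with 57873 mod 8 = 1, (2/57873) = +1; sign now -1; continue with (2483/57873)
flip (2483/57873) -> (57873/2483): both odd, 2483 mod 4 = 3, 57873 mod 4 = 1, so the flip contributes +1; sign now -1
(57873/2483): 57873 mod 2483 = 764, so (57873/2483) = (764/2483)
factor out 2^2: 764 = 2^2·191; with 2483 mod 8 = 3, (2/2483) = -1; sign now -1; continue with (191/2483)
flip (191/2483) -> (2483/191): both odd, 191 mod 4 = 3, 2483 mod 4 = 3, so the flip contributes -1; sign now +1
(2483/191): 2483 mod 191 = 0, so (2483/191) = (0/191)
reached (0/191); gcd(a, n) > 1, so (0/191) = 0 and the symbol is 0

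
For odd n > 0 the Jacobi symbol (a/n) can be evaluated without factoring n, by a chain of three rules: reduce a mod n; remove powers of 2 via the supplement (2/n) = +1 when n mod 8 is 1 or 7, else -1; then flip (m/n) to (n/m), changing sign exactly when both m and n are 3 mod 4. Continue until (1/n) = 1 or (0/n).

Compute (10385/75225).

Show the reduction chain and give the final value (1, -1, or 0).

0

reciprocity: (10385/75225) = +1·(75225/10385) since 10385 mod 4 = 1, 75225 mod 4 = 1; sign now +1
(75225/10385) = (2530/10385)   [reduce mod 10385]
2530 = 2^1·1265; (2/10385) = +1 since 10385 mod 8 = 1, so (2530/10385) = (+1)^1·(1265/10385); sign now +1
reciprocity: (1265/10385) = +1·(10385/1265) since 1265 mod 4 = 1, 10385 mod 4 = 1; sign now +1
(10385/1265) = (265/1265)   [reduce mod 1265]
reciprocity: (265/1265) = +1·(1265/265) since 265 mod 4 = 1, 1265 mod 4 = 1; sign now +1
(1265/265) = (205/265)   [reduce mod 265]
reciprocity: (205/265) = +1·(265/205) since 205 mod 4 = 1, 265 mod 4 = 1; sign now +1
(265/205) = (60/205)   [reduce mod 205]
60 = 2^2·15; (2/205) = -1 since 205 mod 8 = 5, so (60/205) = (-1)^2·(15/205); sign now +1
reciprocity: (15/205) = +1·(205/15) since 15 mod 4 = 3, 205 mod 4 = 1; sign now +1
(205/15) = (10/15)   [reduce mod 15]
10 = 2^1·5; (2/15) = +1 since 15 mod 8 = 7, so (10/15) = (+1)^1·(5/15); sign now +1
reciprocity: (5/15) = +1·(15/5) since 5 mod 4 = 1, 15 mod 4 = 3; sign now +1
(15/5) = (0/5)   [reduce mod 5]
(0/5) = 0   [gcd(a, n) > 1]; final value = 0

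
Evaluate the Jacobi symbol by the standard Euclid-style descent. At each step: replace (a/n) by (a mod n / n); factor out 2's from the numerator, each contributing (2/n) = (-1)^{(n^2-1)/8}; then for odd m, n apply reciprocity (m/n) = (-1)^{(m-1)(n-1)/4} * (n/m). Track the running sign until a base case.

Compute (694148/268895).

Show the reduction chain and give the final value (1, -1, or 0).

(694148/268895) = (156358/268895)   [reduce mod 268895]
156358 = 2^1·78179; (2/268895) = +1 since 268895 mod 8 = 7, so (156358/268895) = (+1)^1·(78179/268895); sign now +1
reciprocity: (78179/268895) = -1·(268895/78179) since 78179 mod 4 = 3, 268895 mod 4 = 3; sign now -1
(268895/78179) = (34358/78179)   [reduce mod 78179]
34358 = 2^1·17179; (2/78179) = -1 since 78179 mod 8 = 3, so (34358/78179) = (-1)^1·(17179/78179); sign now +1
reciprocity: (17179/78179) = -1·(78179/17179) since 17179 mod 4 = 3, 78179 mod 4 = 3; sign now -1
(78179/17179) = (9463/17179)   [reduce mod 17179]
reciprocity: (9463/17179) = -1·(17179/9463) since 9463 mod 4 = 3, 17179 mod 4 = 3; sign now +1
(17179/9463) = (7716/9463)   [reduce mod 9463]
7716 = 2^2·1929; (2/9463) = +1 since 9463 mod 8 = 7, so (7716/9463) = (+1)^2·(1929/9463); sign now +1
reciprocity: (1929/9463) = +1·(9463/1929) since 1929 mod 4 = 1, 9463 mod 4 = 3; sign now +1
(9463/1929) = (1747/1929)   [reduce mod 1929]
reciprocity: (1747/1929) = +1·(1929/1747) since 1747 mod 4 = 3, 1929 mod 4 = 1; sign now +1
(1929/1747) = (182/1747)   [reduce mod 1747]
182 = 2^1·91; (2/1747) = -1 since 1747 mod 8 = 3, so (182/1747) = (-1)^1·(91/1747); sign now -1
reciprocity: (91/1747) = -1·(1747/91) since 91 mod 4 = 3, 1747 mod 4 = 3; sign now +1
(1747/91) = (18/91)   [reduce mod 91]
18 = 2^1·9; (2/91) = -1 since 91 mod 8 = 3, so (18/91) = (-1)^1·(9/91); sign now -1
reciprocity: (9/91) = +1·(91/9) since 9 mod 4 = 1, 91 mod 4 = 3; sign now -1
(91/9) = (1/9)   [reduce mod 9]
(1/9) = 1; final value = sign = -1

-1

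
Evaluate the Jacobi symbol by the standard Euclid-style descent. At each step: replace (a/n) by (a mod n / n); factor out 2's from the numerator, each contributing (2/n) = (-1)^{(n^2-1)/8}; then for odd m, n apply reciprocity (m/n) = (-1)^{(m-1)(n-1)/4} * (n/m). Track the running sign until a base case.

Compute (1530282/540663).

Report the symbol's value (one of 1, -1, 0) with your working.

(1530282/540663): 1530282 mod 540663 = 448956, so (1530282/540663) = (448956/540663)
factor out 2^2: 448956 = 2^2·112239; with 540663 mod 8 = 7, (2/540663) = +1; sign now +1; continue with (112239/540663)
flip (112239/540663) -> (540663/112239): both odd, 112239 mod 4 = 3, 540663 mod 4 = 3, so the flip contributes -1; sign now -1
(540663/112239): 540663 mod 112239 = 91707, so (540663/112239) = (91707/112239)
flip (91707/112239) -> (112239/91707): both odd, 91707 mod 4 = 3, 112239 mod 4 = 3, so the flip contributes -1; sign now +1
(112239/91707): 112239 mod 91707 = 20532, so (112239/91707) = (20532/91707)
factor out 2^2: 20532 = 2^2·5133; with 91707 mod 8 = 3, (2/91707) = -1; sign now +1; continue with (5133/91707)
flip (5133/91707) -> (91707/5133): both odd, 5133 mod 4 = 1, 91707 mod 4 = 3, so the flip contributes +1; sign now +1
(91707/5133): 91707 mod 5133 = 4446, so (91707/5133) = (4446/5133)
factor out 2^1: 4446 = 2^1·2223; with 5133 mod 8 = 5, (2/5133) = -1; sign now -1; continue with (2223/5133)
flip (2223/5133) -> (5133/2223): both odd, 2223 mod 4 = 3, 5133 mod 4 = 1, so the flip contributes +1; sign now -1
(5133/2223): 5133 mod 2223 = 687, so (5133/2223) = (687/2223)
flip (687/2223) -> (2223/687): both odd, 687 mod 4 = 3, 2223 mod 4 = 3, so the flip contributes -1; sign now +1
(2223/687): 2223 mod 687 = 162, so (2223/687) = (162/687)
factor out 2^1: 162 = 2^1·81; with 687 mod 8 = 7, (2/687) = +1; sign now +1; continue with (81/687)
flip (81/687) -> (687/81): both odd, 81 mod 4 = 1, 687 mod 4 = 3, so the flip contributes +1; sign now +1
(687/81): 687 mod 81 = 39, so (687/81) = (39/81)
flip (39/81) -> (81/39): both odd, 39 mod 4 = 3, 81 mod 4 = 1, so the flip contributes +1; sign now +1
(81/39): 81 mod 39 = 3, so (81/39) = (3/39)
flip (3/39) -> (39/3): both odd, 3 mod 4 = 3, 39 mod 4 = 3, so the flip contributes -1; sign now -1
(39/3): 39 mod 3 = 0, so (39/3) = (0/3)
reached (0/3); gcd(a, n) > 1, so (0/3) = 0 and the symbol is 0

0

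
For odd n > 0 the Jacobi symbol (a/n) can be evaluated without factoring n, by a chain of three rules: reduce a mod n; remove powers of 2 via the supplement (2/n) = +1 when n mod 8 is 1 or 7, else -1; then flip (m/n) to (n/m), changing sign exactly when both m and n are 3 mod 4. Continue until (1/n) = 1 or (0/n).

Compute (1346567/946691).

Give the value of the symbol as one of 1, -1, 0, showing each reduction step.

-1

(1346567/946691) = (399876/946691)   [reduce mod 946691]
399876 = 2^2·99969; (2/946691) = -1 since 946691 mod 8 = 3, so (399876/946691) = (-1)^2·(99969/946691); sign now +1
reciprocity: (99969/946691) = +1·(946691/99969) since 99969 mod 4 = 1, 946691 mod 4 = 3; sign now +1
(946691/99969) = (46970/99969)   [reduce mod 99969]
46970 = 2^1·23485; (2/99969) = +1 since 99969 mod 8 = 1, so (46970/99969) = (+1)^1·(23485/99969); sign now +1
reciprocity: (23485/99969) = +1·(99969/23485) since 23485 mod 4 = 1, 99969 mod 4 = 1; sign now +1
(99969/23485) = (6029/23485)   [reduce mod 23485]
reciprocity: (6029/23485) = +1·(23485/6029) since 6029 mod 4 = 1, 23485 mod 4 = 1; sign now +1
(23485/6029) = (5398/6029)   [reduce mod 6029]
5398 = 2^1·2699; (2/6029) = -1 since 6029 mod 8 = 5, so (5398/6029) = (-1)^1·(2699/6029); sign now -1
reciprocity: (2699/6029) = +1·(6029/2699) since 2699 mod 4 = 3, 6029 mod 4 = 1; sign now -1
(6029/2699) = (631/2699)   [reduce mod 2699]
reciprocity: (631/2699) = -1·(2699/631) since 631 mod 4 = 3, 2699 mod 4 = 3; sign now +1
(2699/631) = (175/631)   [reduce mod 631]
reciprocity: (175/631) = -1·(631/175) since 175 mod 4 = 3, 631 mod 4 = 3; sign now -1
(631/175) = (106/175)   [reduce mod 175]
106 = 2^1·53; (2/175) = +1 since 175 mod 8 = 7, so (106/175) = (+1)^1·(53/175); sign now -1
reciprocity: (53/175) = +1·(175/53) since 53 mod 4 = 1, 175 mod 4 = 3; sign now -1
(175/53) = (16/53)   [reduce mod 53]
16 = 2^4·1; (2/53) = -1 since 53 mod 8 = 5, so (16/53) = (-1)^4·(1/53); sign now -1
(1/53) = 1; final value = sign = -1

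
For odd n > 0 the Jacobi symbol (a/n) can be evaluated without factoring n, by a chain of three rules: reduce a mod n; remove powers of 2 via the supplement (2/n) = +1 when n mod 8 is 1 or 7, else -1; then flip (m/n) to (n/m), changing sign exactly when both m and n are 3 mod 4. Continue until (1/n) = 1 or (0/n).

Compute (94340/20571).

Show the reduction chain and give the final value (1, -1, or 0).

-1

(94340/20571) = (12056/20571)   [reduce mod 20571]
12056 = 2^3·1507; (2/20571) = -1 since 20571 mod 8 = 3, so (12056/20571) = (-1)^3·(1507/20571); sign now -1
reciprocity: (1507/20571) = -1·(20571/1507) since 1507 mod 4 = 3, 20571 mod 4 = 3; sign now +1
(20571/1507) = (980/1507)   [reduce mod 1507]
980 = 2^2·245; (2/1507) = -1 since 1507 mod 8 = 3, so (980/1507) = (-1)^2·(245/1507); sign now +1
reciprocity: (245/1507) = +1·(1507/245) since 245 mod 4 = 1, 1507 mod 4 = 3; sign now +1
(1507/245) = (37/245)   [reduce mod 245]
reciprocity: (37/245) = +1·(245/37) since 37 mod 4 = 1, 245 mod 4 = 1; sign now +1
(245/37) = (23/37)   [reduce mod 37]
reciprocity: (23/37) = +1·(37/23) since 23 mod 4 = 3, 37 mod 4 = 1; sign now +1
(37/23) = (14/23)   [reduce mod 23]
14 = 2^1·7; (2/23) = +1 since 23 mod 8 = 7, so (14/23) = (+1)^1·(7/23); sign now +1
reciprocity: (7/23) = -1·(23/7) since 7 mod 4 = 3, 23 mod 4 = 3; sign now -1
(23/7) = (2/7)   [reduce mod 7]
2 = 2^1·1; (2/7) = +1 since 7 mod 8 = 7, so (2/7) = (+1)^1·(1/7); sign now -1
(1/7) = 1; final value = sign = -1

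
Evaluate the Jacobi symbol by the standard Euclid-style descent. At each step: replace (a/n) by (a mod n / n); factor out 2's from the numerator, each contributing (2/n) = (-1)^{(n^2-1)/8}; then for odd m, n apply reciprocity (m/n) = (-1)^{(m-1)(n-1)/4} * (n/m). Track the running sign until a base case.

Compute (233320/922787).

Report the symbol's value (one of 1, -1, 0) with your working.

233320 = 2^3·29165; (2/922787) = -1 since 922787 mod 8 = 3, so (233320/922787) = (-1)^3·(29165/922787); sign now -1
reciprocity: (29165/922787) = +1·(922787/29165) since 29165 mod 4 = 1, 922787 mod 4 = 3; sign now -1
(922787/29165) = (18672/29165)   [reduce mod 29165]
18672 = 2^4·1167; (2/29165) = -1 since 29165 mod 8 = 5, so (18672/29165) = (-1)^4·(1167/29165); sign now -1
reciprocity: (1167/29165) = +1·(29165/1167) since 1167 mod 4 = 3, 29165 mod 4 = 1; sign now -1
(29165/1167) = (1157/1167)   [reduce mod 1167]
reciprocity: (1157/1167) = +1·(1167/1157) since 1157 mod 4 = 1, 1167 mod 4 = 3; sign now -1
(1167/1157) = (10/1157)   [reduce mod 1157]
10 = 2^1·5; (2/1157) = -1 since 1157 mod 8 = 5, so (10/1157) = (-1)^1·(5/1157); sign now +1
reciprocity: (5/1157) = +1·(1157/5) since 5 mod 4 = 1, 1157 mod 4 = 1; sign now +1
(1157/5) = (2/5)   [reduce mod 5]
2 = 2^1·1; (2/5) = -1 since 5 mod 8 = 5, so (2/5) = (-1)^1·(1/5); sign now -1
(1/5) = 1; final value = sign = -1

-1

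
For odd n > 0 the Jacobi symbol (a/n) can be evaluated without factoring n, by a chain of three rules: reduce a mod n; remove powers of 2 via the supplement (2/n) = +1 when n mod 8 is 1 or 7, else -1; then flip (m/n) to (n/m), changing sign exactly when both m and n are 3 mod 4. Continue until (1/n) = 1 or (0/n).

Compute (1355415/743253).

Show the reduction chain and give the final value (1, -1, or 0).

(1355415/743253): 1355415 mod 743253 = 612162, so (1355415/743253) = (612162/743253)
factor out 2^1: 612162 = 2^1·306081; with 743253 mod 8 = 5, (2/743253) = -1; sign now -1; continue with (306081/743253)
flip (306081/743253) -> (743253/306081): both odd, 306081 mod 4 = 1, 743253 mod 4 = 1, so the flip contributes +1; sign now -1
(743253/306081): 743253 mod 306081 = 131091, so (743253/306081) = (131091/306081)
flip (131091/306081) -> (306081/131091): both odd, 131091 mod 4 = 3, 306081 mod 4 = 1, so the flip contributes +1; sign now -1
(306081/131091): 306081 mod 131091 = 43899, so (306081/131091) = (43899/131091)
flip (43899/131091) -> (131091/43899): both odd, 43899 mod 4 = 3, 131091 mod 4 = 3, so the flip contributes -1; sign now +1
(131091/43899): 131091 mod 43899 = 43293, so (131091/43899) = (43293/43899)
flip (43293/43899) -> (43899/43293): both odd, 43293 mod 4 = 1, 43899 mod 4 = 3, so the flip contributes +1; sign now +1
(43899/43293): 43899 mod 43293 = 606, so (43899/43293) = (606/43293)
factor out 2^1: 606 = 2^1·303; with 43293 mod 8 = 5, (2/43293) = -1; sign now -1; continue with (303/43293)
flip (303/43293) -> (43293/303): both odd, 303 mod 4 = 3, 43293 mod 4 = 1, so the flip contributes +1; sign now -1
(43293/303): 43293 mod 303 = 267, so (43293/303) = (267/303)
flip (267/303) -> (303/267): both odd, 267 mod 4 = 3, 303 mod 4 = 3, so the flip contributes -1; sign now +1
(303/267): 303 mod 267 = 36, so (303/267) = (36/267)
factor out 2^2: 36 = 2^2·9; with 267 mod 8 = 3, (2/267) = -1; sign now +1; continue with (9/267)
flip (9/267) -> (267/9): both odd, 9 mod 4 = 1, 267 mod 4 = 3, so the flip contributes +1; sign now +1
(267/9): 267 mod 9 = 6, so (267/9) = (6/9)
factor out 2^1: 6 = 2^1·3; with 9 mod 8 = 1, (2/9) = +1; sign now +1; continue with (3/9)
flip (3/9) -> (9/3): both odd, 3 mod 4 = 3, 9 mod 4 = 1, so the flip contributes +1; sign now +1
(9/3): 9 mod 3 = 0, so (9/3) = (0/3)
reached (0/3); gcd(a, n) > 1, so (0/3) = 0 and the symbol is 0

0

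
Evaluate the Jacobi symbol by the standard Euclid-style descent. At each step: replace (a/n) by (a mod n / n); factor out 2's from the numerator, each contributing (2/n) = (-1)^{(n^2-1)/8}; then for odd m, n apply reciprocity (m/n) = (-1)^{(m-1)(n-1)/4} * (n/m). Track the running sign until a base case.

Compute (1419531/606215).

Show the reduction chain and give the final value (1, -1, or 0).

(1419531/606215) = (207101/606215)   [reduce mod 606215]
reciprocity: (207101/606215) = +1·(606215/207101) since 207101 mod 4 = 1, 606215 mod 4 = 3; sign now +1
(606215/207101) = (192013/207101)   [reduce mod 207101]
reciprocity: (192013/207101) = +1·(207101/192013) since 192013 mod 4 = 1, 207101 mod 4 = 1; sign now +1
(207101/192013) = (15088/192013)   [reduce mod 192013]
15088 = 2^4·943; (2/192013) = -1 since 192013 mod 8 = 5, so (15088/192013) = (-1)^4·(943/192013); sign now +1
reciprocity: (943/192013) = +1·(192013/943) since 943 mod 4 = 3, 192013 mod 4 = 1; sign now +1
(192013/943) = (584/943)   [reduce mod 943]
584 = 2^3·73; (2/943) = +1 since 943 mod 8 = 7, so (584/943) = (+1)^3·(73/943); sign now +1
reciprocity: (73/943) = +1·(943/73) since 73 mod 4 = 1, 943 mod 4 = 3; sign now +1
(943/73) = (67/73)   [reduce mod 73]
reciprocity: (67/73) = +1·(73/67) since 67 mod 4 = 3, 73 mod 4 = 1; sign now +1
(73/67) = (6/67)   [reduce mod 67]
6 = 2^1·3; (2/67) = -1 since 67 mod 8 = 3, so (6/67) = (-1)^1·(3/67); sign now -1
reciprocity: (3/67) = -1·(67/3) since 3 mod 4 = 3, 67 mod 4 = 3; sign now +1
(67/3) = (1/3)   [reduce mod 3]
(1/3) = 1; final value = sign = +1

1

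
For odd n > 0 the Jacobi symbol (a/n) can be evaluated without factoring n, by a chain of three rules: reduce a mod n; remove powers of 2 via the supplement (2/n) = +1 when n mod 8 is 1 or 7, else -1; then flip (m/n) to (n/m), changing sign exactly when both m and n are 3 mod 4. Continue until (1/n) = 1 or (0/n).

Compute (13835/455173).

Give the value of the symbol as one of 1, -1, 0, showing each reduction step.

flip (13835/455173) -> (455173/13835): both odd, 13835 mod 4 = 3, 455173 mod 4 = 1, so the flip contributes +1; sign now +1
(455173/13835): 455173 mod 13835 = 12453, so (455173/13835) = (12453/13835)
flip (12453/13835) -> (13835/12453): both odd, 12453 mod 4 = 1, 13835 mod 4 = 3, so the flip contributes +1; sign now +1
(13835/12453): 13835 mod 12453 = 1382, so (13835/12453) = (1382/12453)
factor out 2^1: 1382 = 2^1·691; with 12453 mod 8 = 5, (2/12453) = -1; sign now -1; continue with (691/12453)
flip (691/12453) -> (12453/691): both odd, 691 mod 4 = 3, 12453 mod 4 = 1, so the flip contributes +1; sign now -1
(12453/691): 12453 mod 691 = 15, so (12453/691) = (15/691)
flip (15/691) -> (691/15): both odd, 15 mod 4 = 3, 691 mod 4 = 3, so the flip contributes -1; sign now +1
(691/15): 691 mod 15 = 1, so (691/15) = (1/15)
reached (1/15) = 1, so the symbol is +1

1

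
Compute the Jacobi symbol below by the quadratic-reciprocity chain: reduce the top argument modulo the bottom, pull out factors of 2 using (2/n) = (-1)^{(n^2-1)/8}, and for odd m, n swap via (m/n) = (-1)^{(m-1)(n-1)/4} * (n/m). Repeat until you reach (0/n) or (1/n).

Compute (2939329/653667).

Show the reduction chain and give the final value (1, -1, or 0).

-1

(2939329/653667): 2939329 mod 653667 = 324661, so (2939329/653667) = (324661/653667)
flip (324661/653667) -> (653667/324661): both odd, 324661 mod 4 = 1, 653667 mod 4 = 3, so the flip contributes +1; sign now +1
(653667/324661): 653667 mod 324661 = 4345, so (653667/324661) = (4345/324661)
flip (4345/324661) -> (324661/4345): both odd, 4345 mod 4 = 1, 324661 mod 4 = 1, so the flip contributes +1; sign now +1
(324661/4345): 324661 mod 4345 = 3131, so (324661/4345) = (3131/4345)
flip (3131/4345) -> (4345/3131): both odd, 3131 mod 4 = 3, 4345 mod 4 = 1, so the flip contributes +1; sign now +1
(4345/3131): 4345 mod 3131 = 1214, so (4345/3131) = (1214/3131)
factor out 2^1: 1214 = 2^1·607; with 3131 mod 8 = 3, (2/3131) = -1; sign now -1; continue with (607/3131)
flip (607/3131) -> (3131/607): both odd, 607 mod 4 = 3, 3131 mod 4 = 3, so the flip contributes -1; sign now +1
(3131/607): 3131 mod 607 = 96, so (3131/607) = (96/607)
factor out 2^5: 96 = 2^5·3; with 607 mod 8 = 7, (2/607) = +1; sign now +1; continue with (3/607)
flip (3/607) -> (607/3): both odd, 3 mod 4 = 3, 607 mod 4 = 3, so the flip contributes -1; sign now -1
(607/3): 607 mod 3 = 1, so (607/3) = (1/3)
reached (1/3) = 1, so the symbol is -1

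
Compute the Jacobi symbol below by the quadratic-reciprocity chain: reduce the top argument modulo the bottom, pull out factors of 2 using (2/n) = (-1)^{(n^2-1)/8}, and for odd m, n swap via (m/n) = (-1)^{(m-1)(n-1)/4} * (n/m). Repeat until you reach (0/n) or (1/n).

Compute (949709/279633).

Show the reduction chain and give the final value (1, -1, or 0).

(949709/279633) = (110810/279633)   [reduce mod 279633]
110810 = 2^1·55405; (2/279633) = +1 since 279633 mod 8 = 1, so (110810/279633) = (+1)^1·(55405/279633); sign now +1
reciprocity: (55405/279633) = +1·(279633/55405) since 55405 mod 4 = 1, 279633 mod 4 = 1; sign now +1
(279633/55405) = (2608/55405)   [reduce mod 55405]
2608 = 2^4·163; (2/55405) = -1 since 55405 mod 8 = 5, so (2608/55405) = (-1)^4·(163/55405); sign now +1
reciprocity: (163/55405) = +1·(55405/163) since 163 mod 4 = 3, 55405 mod 4 = 1; sign now +1
(55405/163) = (148/163)   [reduce mod 163]
148 = 2^2·37; (2/163) = -1 since 163 mod 8 = 3, so (148/163) = (-1)^2·(37/163); sign now +1
reciprocity: (37/163) = +1·(163/37) since 37 mod 4 = 1, 163 mod 4 = 3; sign now +1
(163/37) = (15/37)   [reduce mod 37]
reciprocity: (15/37) = +1·(37/15) since 15 mod 4 = 3, 37 mod 4 = 1; sign now +1
(37/15) = (7/15)   [reduce mod 15]
reciprocity: (7/15) = -1·(15/7) since 7 mod 4 = 3, 15 mod 4 = 3; sign now -1
(15/7) = (1/7)   [reduce mod 7]
(1/7) = 1; final value = sign = -1

-1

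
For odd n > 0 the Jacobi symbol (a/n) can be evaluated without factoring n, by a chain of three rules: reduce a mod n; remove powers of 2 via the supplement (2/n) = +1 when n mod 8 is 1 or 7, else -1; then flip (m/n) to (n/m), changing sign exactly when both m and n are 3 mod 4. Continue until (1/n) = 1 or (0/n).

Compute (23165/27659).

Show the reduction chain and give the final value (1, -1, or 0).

flip (23165/27659) -> (27659/23165): both odd, 23165 mod 4 = 1, 27659 mod 4 = 3, so the flip contributes +1; sign now +1
(27659/23165): 27659 mod 23165 = 4494, so (27659/23165) = (4494/23165)
factor out 2^1: 4494 = 2^1·2247; with 23165 mod 8 = 5, (2/23165) = -1; sign now -1; continue with (2247/23165)
flip (2247/23165) -> (23165/2247): both odd, 2247 mod 4 = 3, 23165 mod 4 = 1, so the flip contributes +1; sign now -1
(23165/2247): 23165 mod 2247 = 695, so (23165/2247) = (695/2247)
flip (695/2247) -> (2247/695): both odd, 695 mod 4 = 3, 2247 mod 4 = 3, so the flip contributes -1; sign now +1
(2247/695): 2247 mod 695 = 162, so (2247/695) = (162/695)
factor out 2^1: 162 = 2^1·81; with 695 mod 8 = 7, (2/695) = +1; sign now +1; continue with (81/695)
flip (81/695) -> (695/81): both odd, 81 mod 4 = 1, 695 mod 4 = 3, so the flip contributes +1; sign now +1
(695/81): 695 mod 81 = 47, so (695/81) = (47/81)
flip (47/81) -> (81/47): both odd, 47 mod 4 = 3, 81 mod 4 = 1, so the flip contributes +1; sign now +1
(81/47): 81 mod 47 = 34, so (81/47) = (34/47)
factor out 2^1: 34 = 2^1·17; with 47 mod 8 = 7, (2/47) = +1; sign now +1; continue with (17/47)
flip (17/47) -> (47/17): both odd, 17 mod 4 = 1, 47 mod 4 = 3, so the flip contributes +1; sign now +1
(47/17): 47 mod 17 = 13, so (47/17) = (13/17)
flip (13/17) -> (17/13): both odd, 13 mod 4 = 1, 17 mod 4 = 1, so the flip contributes +1; sign now +1
(17/13): 17 mod 13 = 4, so (17/13) = (4/13)
factor out 2^2: 4 = 2^2·1; with 13 mod 8 = 5, (2/13) = -1; sign now +1; continue with (1/13)
reached (1/13) = 1, so the symbol is +1

1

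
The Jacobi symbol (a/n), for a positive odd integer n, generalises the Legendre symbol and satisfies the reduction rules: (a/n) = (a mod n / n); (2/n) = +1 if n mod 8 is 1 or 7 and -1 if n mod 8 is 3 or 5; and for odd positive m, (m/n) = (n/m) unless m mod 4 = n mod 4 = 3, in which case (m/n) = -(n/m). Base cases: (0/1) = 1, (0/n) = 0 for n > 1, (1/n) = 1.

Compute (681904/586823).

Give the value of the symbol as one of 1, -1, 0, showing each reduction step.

(681904/586823): 681904 mod 586823 = 95081, so (681904/586823) = (95081/586823)
flip (95081/586823) -> (586823/95081): both odd, 95081 mod 4 = 1, 586823 mod 4 = 3, so the flip contributes +1; sign now +1
(586823/95081): 586823 mod 95081 = 16337, so (586823/95081) = (16337/95081)
flip (16337/95081) -> (95081/16337): both odd, 16337 mod 4 = 1, 95081 mod 4 = 1, so the flip contributes +1; sign now +1
(95081/16337): 95081 mod 16337 = 13396, so (95081/16337) = (13396/16337)
factor out 2^2: 13396 = 2^2·3349; with 16337 mod 8 = 1, (2/16337) = +1; sign now +1; continue with (3349/16337)
flip (3349/16337) -> (16337/3349): both odd, 3349 mod 4 = 1, 16337 mod 4 = 1, so the flip contributes +1; sign now +1
(16337/3349): 16337 mod 3349 = 2941, so (16337/3349) = (2941/3349)
flip (2941/3349) -> (3349/2941): both odd, 2941 mod 4 = 1, 3349 mod 4 = 1, so the flip contributes +1; sign now +1
(3349/2941): 3349 mod 2941 = 408, so (3349/2941) = (408/2941)
factor out 2^3: 408 = 2^3·51; with 2941 mod 8 = 5, (2/2941) = -1; sign now -1; continue with (51/2941)
flip (51/2941) -> (2941/51): both odd, 51 mod 4 = 3, 2941 mod 4 = 1, so the flip contributes +1; sign now -1
(2941/51): 2941 mod 51 = 34, so (2941/51) = (34/51)
factor out 2^1: 34 = 2^1·17; with 51 mod 8 = 3, (2/51) = -1; sign now +1; continue with (17/51)
flip (17/51) -> (51/17): both odd, 17 mod 4 = 1, 51 mod 4 = 3, so the flip contributes +1; sign now +1
(51/17): 51 mod 17 = 0, so (51/17) = (0/17)
reached (0/17); gcd(a, n) > 1, so (0/17) = 0 and the symbol is 0

0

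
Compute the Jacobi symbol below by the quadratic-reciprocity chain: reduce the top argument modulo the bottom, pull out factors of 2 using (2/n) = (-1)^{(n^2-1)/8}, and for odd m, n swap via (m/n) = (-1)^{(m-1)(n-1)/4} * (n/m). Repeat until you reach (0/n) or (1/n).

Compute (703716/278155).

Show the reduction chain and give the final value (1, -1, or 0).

(703716/278155): 703716 mod 278155 = 147406, so (703716/278155) = (147406/278155)
factor out 2^1: 147406 = 2^1·73703; with 278155 mod 8 = 3, (2/278155) = -1; sign now -1; continue with (73703/278155)
flip (73703/278155) -> (278155/73703): both odd, 73703 mod 4 = 3, 278155 mod 4 = 3, so the flip contributes -1; sign now +1
(278155/73703): 278155 mod 73703 = 57046, so (278155/73703) = (57046/73703)
factor out 2^1: 57046 = 2^1·28523; with 73703 mod 8 = 7, (2/73703) = +1; sign now +1; continue with (28523/73703)
flip (28523/73703) -> (73703/28523): both odd, 28523 mod 4 = 3, 73703 mod 4 = 3, so the flip contributes -1; sign now -1
(73703/28523): 73703 mod 28523 = 16657, so (73703/28523) = (16657/28523)
flip (16657/28523) -> (28523/16657): both odd, 16657 mod 4 = 1, 28523 mod 4 = 3, so the flip contributes +1; sign now -1
(28523/16657): 28523 mod 16657 = 11866, so (28523/16657) = (11866/16657)
factor out 2^1: 11866 = 2^1·5933; with 16657 mod 8 = 1, (2/16657) = +1; sign now -1; continue with (5933/16657)
flip (5933/16657) -> (16657/5933): both odd, 5933 mod 4 = 1, 16657 mod 4 = 1, so the flip contributes +1; sign now -1
(16657/5933): 16657 mod 5933 = 4791, so (16657/5933) = (4791/5933)
flip (4791/5933) -> (5933/4791): both odd, 4791 mod 4 = 3, 5933 mod 4 = 1, so the flip contributes +1; sign now -1
(5933/4791): 5933 mod 4791 = 1142, so (5933/4791) = (1142/4791)
factor out 2^1: 1142 = 2^1·571; with 4791 mod 8 = 7, (2/4791) = +1; sign now -1; continue with (571/4791)
flip (571/4791) -> (4791/571): both odd, 571 mod 4 = 3, 4791 mod 4 = 3, so the flip contributes -1; sign now +1
(4791/571): 4791 mod 571 = 223, so (4791/571) = (223/571)
flip (223/571) -> (571/223): both odd, 223 mod 4 = 3, 571 mod 4 = 3, so the flip contributes -1; sign now -1
(571/223): 571 mod 223 = 125, so (571/223) = (125/223)
flip (125/223) -> (223/125): both odd, 125 mod 4 = 1, 223 mod 4 = 3, so the flip contributes +1; sign now -1
(223/125): 223 mod 125 = 98, so (223/125) = (98/125)
factor out 2^1: 98 = 2^1·49; with 125 mod 8 = 5, (2/125) = -1; sign now +1; continue with (49/125)
flip (49/125) -> (125/49): both odd, 49 mod 4 = 1, 125 mod 4 = 1, so the flip contributes +1; sign now +1
(125/49): 125 mod 49 = 27, so (125/49) = (27/49)
flip (27/49) -> (49/27): both odd, 27 mod 4 = 3, 49 mod 4 = 1, so the flip contributes +1; sign now +1
(49/27): 49 mod 27 = 22, so (49/27) = (22/27)
factor out 2^1: 22 = 2^1·11; with 27 mod 8 = 3, (2/27) = -1; sign now -1; continue with (11/27)
flip (11/27) -> (27/11): both odd, 11 mod 4 = 3, 27 mod 4 = 3, so the flip contributes -1; sign now +1
(27/11): 27 mod 11 = 5, so (27/11) = (5/11)
flip (5/11) -> (11/5): both odd, 5 mod 4 = 1, 11 mod 4 = 3, so the flip contributes +1; sign now +1
(11/5): 11 mod 5 = 1, so (11/5) = (1/5)
reached (1/5) = 1, so the symbol is +1

1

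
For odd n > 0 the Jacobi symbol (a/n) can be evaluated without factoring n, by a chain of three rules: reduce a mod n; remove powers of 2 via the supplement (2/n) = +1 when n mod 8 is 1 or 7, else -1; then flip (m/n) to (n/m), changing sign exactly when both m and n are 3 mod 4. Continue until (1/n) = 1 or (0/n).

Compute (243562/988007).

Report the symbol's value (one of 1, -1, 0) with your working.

1

243562 = 2^1·121781; (2/988007) = +1 since 988007 mod 8 = 7, so (243562/988007) = (+1)^1·(121781/988007); sign now +1
reciprocity: (121781/988007) = +1·(988007/121781) since 121781 mod 4 = 1, 988007 mod 4 = 3; sign now +1
(988007/121781) = (13759/121781)   [reduce mod 121781]
reciprocity: (13759/121781) = +1·(121781/13759) since 13759 mod 4 = 3, 121781 mod 4 = 1; sign now +1
(121781/13759) = (11709/13759)   [reduce mod 13759]
reciprocity: (11709/13759) = +1·(13759/11709) since 11709 mod 4 = 1, 13759 mod 4 = 3; sign now +1
(13759/11709) = (2050/11709)   [reduce mod 11709]
2050 = 2^1·1025; (2/11709) = -1 since 11709 mod 8 = 5, so (2050/11709) = (-1)^1·(1025/11709); sign now -1
reciprocity: (1025/11709) = +1·(11709/1025) since 1025 mod 4 = 1, 11709 mod 4 = 1; sign now -1
(11709/1025) = (434/1025)   [reduce mod 1025]
434 = 2^1·217; (2/1025) = +1 since 1025 mod 8 = 1, so (434/1025) = (+1)^1·(217/1025); sign now -1
reciprocity: (217/1025) = +1·(1025/217) since 217 mod 4 = 1, 1025 mod 4 = 1; sign now -1
(1025/217) = (157/217)   [reduce mod 217]
reciprocity: (157/217) = +1·(217/157) since 157 mod 4 = 1, 217 mod 4 = 1; sign now -1
(217/157) = (60/157)   [reduce mod 157]
60 = 2^2·15; (2/157) = -1 since 157 mod 8 = 5, so (60/157) = (-1)^2·(15/157); sign now -1
reciprocity: (15/157) = +1·(157/15) since 15 mod 4 = 3, 157 mod 4 = 1; sign now -1
(157/15) = (7/15)   [reduce mod 15]
reciprocity: (7/15) = -1·(15/7) since 7 mod 4 = 3, 15 mod 4 = 3; sign now +1
(15/7) = (1/7)   [reduce mod 7]
(1/7) = 1; final value = sign = +1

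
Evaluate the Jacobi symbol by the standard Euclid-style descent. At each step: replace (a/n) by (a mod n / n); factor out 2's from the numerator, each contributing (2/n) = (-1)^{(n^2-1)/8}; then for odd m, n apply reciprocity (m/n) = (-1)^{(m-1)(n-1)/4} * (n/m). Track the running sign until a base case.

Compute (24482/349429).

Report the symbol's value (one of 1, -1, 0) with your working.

-1

24482 = 2^1·12241; (2/349429) = -1 since 349429 mod 8 = 5, so (24482/349429) = (-1)^1·(12241/349429); sign now -1
reciprocity: (12241/349429) = +1·(349429/12241) since 12241 mod 4 = 1, 349429 mod 4 = 1; sign now -1
(349429/12241) = (6681/12241)   [reduce mod 12241]
reciprocity: (6681/12241) = +1·(12241/6681) since 6681 mod 4 = 1, 12241 mod 4 = 1; sign now -1
(12241/6681) = (5560/6681)   [reduce mod 6681]
5560 = 2^3·695; (2/6681) = +1 since 6681 mod 8 = 1, so (5560/6681) = (+1)^3·(695/6681); sign now -1
reciprocity: (695/6681) = +1·(6681/695) since 695 mod 4 = 3, 6681 mod 4 = 1; sign now -1
(6681/695) = (426/695)   [reduce mod 695]
426 = 2^1·213; (2/695) = +1 since 695 mod 8 = 7, so (426/695) = (+1)^1·(213/695); sign now -1
reciprocity: (213/695) = +1·(695/213) since 213 mod 4 = 1, 695 mod 4 = 3; sign now -1
(695/213) = (56/213)   [reduce mod 213]
56 = 2^3·7; (2/213) = -1 since 213 mod 8 = 5, so (56/213) = (-1)^3·(7/213); sign now +1
reciprocity: (7/213) = +1·(213/7) since 7 mod 4 = 3, 213 mod 4 = 1; sign now +1
(213/7) = (3/7)   [reduce mod 7]
reciprocity: (3/7) = -1·(7/3) since 3 mod 4 = 3, 7 mod 4 = 3; sign now -1
(7/3) = (1/3)   [reduce mod 3]
(1/3) = 1; final value = sign = -1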